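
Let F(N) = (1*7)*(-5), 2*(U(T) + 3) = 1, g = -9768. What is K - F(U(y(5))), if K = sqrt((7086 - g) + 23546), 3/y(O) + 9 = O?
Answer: 35 + 20*sqrt(101) ≈ 236.00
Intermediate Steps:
y(O) = 3/(-9 + O)
U(T) = -5/2 (U(T) = -3 + (1/2)*1 = -3 + 1/2 = -5/2)
K = 20*sqrt(101) (K = sqrt((7086 - 1*(-9768)) + 23546) = sqrt((7086 + 9768) + 23546) = sqrt(16854 + 23546) = sqrt(40400) = 20*sqrt(101) ≈ 201.00)
F(N) = -35 (F(N) = 7*(-5) = -35)
K - F(U(y(5))) = 20*sqrt(101) - 1*(-35) = 20*sqrt(101) + 35 = 35 + 20*sqrt(101)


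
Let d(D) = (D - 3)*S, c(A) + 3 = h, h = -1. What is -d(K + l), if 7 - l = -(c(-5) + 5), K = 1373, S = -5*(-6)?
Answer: -41340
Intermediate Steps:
S = 30
c(A) = -4 (c(A) = -3 - 1 = -4)
l = 8 (l = 7 - (-1)*(-4 + 5) = 7 - (-1) = 7 - 1*(-1) = 7 + 1 = 8)
d(D) = -90 + 30*D (d(D) = (D - 3)*30 = (-3 + D)*30 = -90 + 30*D)
-d(K + l) = -(-90 + 30*(1373 + 8)) = -(-90 + 30*1381) = -(-90 + 41430) = -1*41340 = -41340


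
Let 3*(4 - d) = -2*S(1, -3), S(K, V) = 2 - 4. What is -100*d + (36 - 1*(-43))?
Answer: -563/3 ≈ -187.67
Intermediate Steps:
S(K, V) = -2
d = 8/3 (d = 4 - (-2)*(-2)/3 = 4 - ⅓*4 = 4 - 4/3 = 8/3 ≈ 2.6667)
-100*d + (36 - 1*(-43)) = -100*8/3 + (36 - 1*(-43)) = -800/3 + (36 + 43) = -800/3 + 79 = -563/3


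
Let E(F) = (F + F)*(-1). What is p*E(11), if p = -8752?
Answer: 192544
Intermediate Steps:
E(F) = -2*F (E(F) = (2*F)*(-1) = -2*F)
p*E(11) = -(-17504)*11 = -8752*(-22) = 192544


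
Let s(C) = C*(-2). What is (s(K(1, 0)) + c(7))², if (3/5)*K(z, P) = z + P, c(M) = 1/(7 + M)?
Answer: 18769/1764 ≈ 10.640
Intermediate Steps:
K(z, P) = 5*P/3 + 5*z/3 (K(z, P) = 5*(z + P)/3 = 5*(P + z)/3 = 5*P/3 + 5*z/3)
s(C) = -2*C
(s(K(1, 0)) + c(7))² = (-2*((5/3)*0 + (5/3)*1) + 1/(7 + 7))² = (-2*(0 + 5/3) + 1/14)² = (-2*5/3 + 1/14)² = (-10/3 + 1/14)² = (-137/42)² = 18769/1764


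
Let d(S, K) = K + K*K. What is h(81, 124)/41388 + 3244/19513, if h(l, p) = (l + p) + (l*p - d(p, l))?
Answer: 204646063/807604044 ≈ 0.25340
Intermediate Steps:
d(S, K) = K + K²
h(l, p) = l + p + l*p - l*(1 + l) (h(l, p) = (l + p) + (l*p - l*(1 + l)) = l + p + l*p - l*(1 + l))
h(81, 124)/41388 + 3244/19513 = (124 - 1*81² + 81*124)/41388 + 3244/19513 = (124 - 1*6561 + 10044)*(1/41388) + 3244*(1/19513) = (124 - 6561 + 10044)*(1/41388) + 3244/19513 = 3607*(1/41388) + 3244/19513 = 3607/41388 + 3244/19513 = 204646063/807604044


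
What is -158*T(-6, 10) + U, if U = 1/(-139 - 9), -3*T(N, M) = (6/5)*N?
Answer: -280613/740 ≈ -379.21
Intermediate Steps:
T(N, M) = -2*N/5 (T(N, M) = -6/5*N/3 = -6*(⅕)*N/3 = -2*N/5)
U = -1/148 (U = 1/(-148) = -1/148 ≈ -0.0067568)
-158*T(-6, 10) + U = -(-316)*(-6)/5 - 1/148 = -158*12/5 - 1/148 = -1896/5 - 1/148 = -280613/740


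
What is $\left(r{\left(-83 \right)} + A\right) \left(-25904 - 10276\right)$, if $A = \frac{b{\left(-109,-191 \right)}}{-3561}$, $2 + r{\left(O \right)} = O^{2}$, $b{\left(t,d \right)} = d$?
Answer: $- \frac{295769063880}{1187} \approx -2.4917 \cdot 10^{8}$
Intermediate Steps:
$r{\left(O \right)} = -2 + O^{2}$
$A = \frac{191}{3561}$ ($A = - \frac{191}{-3561} = \left(-191\right) \left(- \frac{1}{3561}\right) = \frac{191}{3561} \approx 0.053637$)
$\left(r{\left(-83 \right)} + A\right) \left(-25904 - 10276\right) = \left(\left(-2 + \left(-83\right)^{2}\right) + \frac{191}{3561}\right) \left(-25904 - 10276\right) = \left(\left(-2 + 6889\right) + \frac{191}{3561}\right) \left(-36180\right) = \left(6887 + \frac{191}{3561}\right) \left(-36180\right) = \frac{24524798}{3561} \left(-36180\right) = - \frac{295769063880}{1187}$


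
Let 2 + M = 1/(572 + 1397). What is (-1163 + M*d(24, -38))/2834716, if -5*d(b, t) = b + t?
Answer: -11504853/27907779020 ≈ -0.00041225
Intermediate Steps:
d(b, t) = -b/5 - t/5 (d(b, t) = -(b + t)/5 = -b/5 - t/5)
M = -3937/1969 (M = -2 + 1/(572 + 1397) = -2 + 1/1969 = -3937/1969 ≈ -1.9995)
(-1163 + M*d(24, -38))/2834716 = (-1163 - 3937*(-⅕*24 - ⅕*(-38))/1969)/2834716 = (-1163 - 3937*(-24/5 + 38/5)/1969)*(1/2834716) = (-1163 - 3937/1969*14/5)*(1/2834716) = (-1163 - 55118/9845)*(1/2834716) = -11504853/9845*1/2834716 = -11504853/27907779020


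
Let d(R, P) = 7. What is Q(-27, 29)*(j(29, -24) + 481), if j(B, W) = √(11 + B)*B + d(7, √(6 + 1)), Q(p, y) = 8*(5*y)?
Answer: 566080 + 67280*√10 ≈ 7.7884e+5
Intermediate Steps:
Q(p, y) = 40*y
j(B, W) = 7 + B*√(11 + B) (j(B, W) = √(11 + B)*B + 7 = B*√(11 + B) + 7 = 7 + B*√(11 + B))
Q(-27, 29)*(j(29, -24) + 481) = (40*29)*((7 + 29*√(11 + 29)) + 481) = 1160*((7 + 29*√40) + 481) = 1160*((7 + 29*(2*√10)) + 481) = 1160*((7 + 58*√10) + 481) = 1160*(488 + 58*√10) = 566080 + 67280*√10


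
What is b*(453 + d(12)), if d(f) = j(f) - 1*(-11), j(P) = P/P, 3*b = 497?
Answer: 77035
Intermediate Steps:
b = 497/3 (b = (⅓)*497 = 497/3 ≈ 165.67)
j(P) = 1
d(f) = 12 (d(f) = 1 - 1*(-11) = 1 + 11 = 12)
b*(453 + d(12)) = 497*(453 + 12)/3 = (497/3)*465 = 77035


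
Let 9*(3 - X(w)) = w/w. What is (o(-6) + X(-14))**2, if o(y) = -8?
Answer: 2116/81 ≈ 26.123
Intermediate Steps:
X(w) = 26/9 (X(w) = 3 - w/(9*w) = 3 - 1/9*1 = 3 - 1/9 = 26/9)
(o(-6) + X(-14))**2 = (-8 + 26/9)**2 = (-46/9)**2 = 2116/81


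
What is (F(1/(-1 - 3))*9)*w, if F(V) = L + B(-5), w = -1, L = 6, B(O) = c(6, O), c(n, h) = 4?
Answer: -90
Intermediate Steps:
B(O) = 4
F(V) = 10 (F(V) = 6 + 4 = 10)
(F(1/(-1 - 3))*9)*w = (10*9)*(-1) = 90*(-1) = -90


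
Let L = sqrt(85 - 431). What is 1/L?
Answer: -I*sqrt(346)/346 ≈ -0.05376*I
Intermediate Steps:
L = I*sqrt(346) (L = sqrt(-346) = I*sqrt(346) ≈ 18.601*I)
1/L = 1/(I*sqrt(346)) = -I*sqrt(346)/346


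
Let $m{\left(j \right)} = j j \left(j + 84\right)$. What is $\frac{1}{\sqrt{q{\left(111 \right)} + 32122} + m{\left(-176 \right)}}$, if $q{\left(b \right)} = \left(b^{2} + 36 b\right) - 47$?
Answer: $- \frac{15488}{44137578233} - \frac{\sqrt{12098}}{4060657197436} \approx -3.5093 \cdot 10^{-7}$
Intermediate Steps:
$m{\left(j \right)} = j^{2} \left(84 + j\right)$
$q{\left(b \right)} = -47 + b^{2} + 36 b$
$\frac{1}{\sqrt{q{\left(111 \right)} + 32122} + m{\left(-176 \right)}} = \frac{1}{\sqrt{\left(-47 + 111^{2} + 36 \cdot 111\right) + 32122} + \left(-176\right)^{2} \left(84 - 176\right)} = \frac{1}{\sqrt{\left(-47 + 12321 + 3996\right) + 32122} + 30976 \left(-92\right)} = \frac{1}{\sqrt{16270 + 32122} - 2849792} = \frac{1}{\sqrt{48392} - 2849792} = \frac{1}{2 \sqrt{12098} - 2849792} = \frac{1}{-2849792 + 2 \sqrt{12098}}$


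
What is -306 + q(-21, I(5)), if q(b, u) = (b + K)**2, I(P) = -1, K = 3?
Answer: 18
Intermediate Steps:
q(b, u) = (3 + b)**2 (q(b, u) = (b + 3)**2 = (3 + b)**2)
-306 + q(-21, I(5)) = -306 + (3 - 21)**2 = -306 + (-18)**2 = -306 + 324 = 18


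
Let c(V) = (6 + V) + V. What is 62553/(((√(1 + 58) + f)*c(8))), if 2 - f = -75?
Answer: 437871/11740 - 62553*√59/129140 ≈ 33.577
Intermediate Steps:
f = 77 (f = 2 - 1*(-75) = 2 + 75 = 77)
c(V) = 6 + 2*V
62553/(((√(1 + 58) + f)*c(8))) = 62553/(((√(1 + 58) + 77)*(6 + 2*8))) = 62553/(((√59 + 77)*(6 + 16))) = 62553/(((77 + √59)*22)) = 62553/(1694 + 22*√59)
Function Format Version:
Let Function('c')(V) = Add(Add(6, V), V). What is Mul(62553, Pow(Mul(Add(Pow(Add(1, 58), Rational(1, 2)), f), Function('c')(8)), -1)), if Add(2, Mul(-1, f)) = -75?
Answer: Add(Rational(437871, 11740), Mul(Rational(-62553, 129140), Pow(59, Rational(1, 2)))) ≈ 33.577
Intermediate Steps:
f = 77 (f = Add(2, Mul(-1, -75)) = Add(2, 75) = 77)
Function('c')(V) = Add(6, Mul(2, V))
Mul(62553, Pow(Mul(Add(Pow(Add(1, 58), Rational(1, 2)), f), Function('c')(8)), -1)) = Mul(62553, Pow(Mul(Add(Pow(Add(1, 58), Rational(1, 2)), 77), Add(6, Mul(2, 8))), -1)) = Mul(62553, Pow(Mul(Add(Pow(59, Rational(1, 2)), 77), Add(6, 16)), -1)) = Mul(62553, Pow(Mul(Add(77, Pow(59, Rational(1, 2))), 22), -1)) = Mul(62553, Pow(Add(1694, Mul(22, Pow(59, Rational(1, 2)))), -1))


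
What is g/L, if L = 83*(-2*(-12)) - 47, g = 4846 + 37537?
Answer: 42383/1945 ≈ 21.791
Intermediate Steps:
g = 42383
L = 1945 (L = 83*24 - 47 = 1992 - 47 = 1945)
g/L = 42383/1945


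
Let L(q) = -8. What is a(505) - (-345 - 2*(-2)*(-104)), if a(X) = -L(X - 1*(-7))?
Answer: 769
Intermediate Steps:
a(X) = 8 (a(X) = -1*(-8) = 8)
a(505) - (-345 - 2*(-2)*(-104)) = 8 - (-345 - 2*(-2)*(-104)) = 8 - (-345 + 4*(-104)) = 8 - (-345 - 416) = 8 - 1*(-761) = 8 + 761 = 769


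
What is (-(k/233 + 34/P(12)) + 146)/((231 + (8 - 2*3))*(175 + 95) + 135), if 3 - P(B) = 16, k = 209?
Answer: 447439/190963305 ≈ 0.0023431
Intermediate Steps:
P(B) = -13 (P(B) = 3 - 1*16 = 3 - 16 = -13)
(-(k/233 + 34/P(12)) + 146)/((231 + (8 - 2*3))*(175 + 95) + 135) = (-(209/233 + 34/(-13)) + 146)/((231 + (8 - 2*3))*(175 + 95) + 135) = (-(209*(1/233) + 34*(-1/13)) + 146)/((231 + (8 - 6))*270 + 135) = (-(209/233 - 34/13) + 146)/((231 + 2)*270 + 135) = (-1*(-5205/3029) + 146)/(233*270 + 135) = (5205/3029 + 146)/(62910 + 135) = (447439/3029)/63045 = (447439/3029)*(1/63045) = 447439/190963305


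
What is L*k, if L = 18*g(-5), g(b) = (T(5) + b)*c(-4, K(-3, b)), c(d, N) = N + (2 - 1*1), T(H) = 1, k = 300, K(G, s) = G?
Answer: 43200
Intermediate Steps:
c(d, N) = 1 + N (c(d, N) = N + (2 - 1) = N + 1 = 1 + N)
g(b) = -2 - 2*b (g(b) = (1 + b)*(1 - 3) = (1 + b)*(-2) = -2 - 2*b)
L = 144 (L = 18*(-2 - 2*(-5)) = 18*(-2 + 10) = 18*8 = 144)
L*k = 144*300 = 43200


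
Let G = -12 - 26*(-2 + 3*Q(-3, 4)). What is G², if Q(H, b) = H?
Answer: 75076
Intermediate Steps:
G = 274 (G = -12 - 26*(-2 + 3*(-3)) = -12 - 26*(-2 - 9) = -12 - 26*(-11) = -12 + 286 = 274)
G² = 274² = 75076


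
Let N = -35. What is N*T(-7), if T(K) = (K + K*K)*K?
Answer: 10290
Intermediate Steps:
T(K) = K*(K + K²) (T(K) = (K + K²)*K = K*(K + K²))
N*T(-7) = -35*(-7)²*(1 - 7) = -1715*(-6) = -35*(-294) = 10290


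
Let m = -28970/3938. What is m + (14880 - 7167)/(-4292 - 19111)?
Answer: -118059784/15360169 ≈ -7.6861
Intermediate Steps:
m = -14485/1969 (m = -28970*1/3938 = -14485/1969 ≈ -7.3565)
m + (14880 - 7167)/(-4292 - 19111) = -14485/1969 + (14880 - 7167)/(-4292 - 19111) = -14485/1969 + 7713/(-23403) = -14485/1969 + 7713*(-1/23403) = -14485/1969 - 2571/7801 = -118059784/15360169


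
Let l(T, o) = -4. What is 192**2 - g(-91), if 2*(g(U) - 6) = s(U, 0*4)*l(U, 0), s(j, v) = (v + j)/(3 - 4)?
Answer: 37040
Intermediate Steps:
s(j, v) = -j - v (s(j, v) = (j + v)/(-1) = (j + v)*(-1) = -j - v)
g(U) = 6 + 2*U (g(U) = 6 + ((-U - 0*4)*(-4))/2 = 6 + ((-U - 1*0)*(-4))/2 = 6 + ((-U + 0)*(-4))/2 = 6 + (-U*(-4))/2 = 6 + (4*U)/2 = 6 + 2*U)
192**2 - g(-91) = 192**2 - (6 + 2*(-91)) = 36864 - (6 - 182) = 36864 - 1*(-176) = 36864 + 176 = 37040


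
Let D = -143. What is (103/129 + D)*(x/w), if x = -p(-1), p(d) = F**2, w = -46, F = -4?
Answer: -146752/2967 ≈ -49.461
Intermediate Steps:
p(d) = 16 (p(d) = (-4)**2 = 16)
x = -16 (x = -1*16 = -16)
(103/129 + D)*(x/w) = (103/129 - 143)*(-16/(-46)) = (103*(1/129) - 143)*(-16*(-1/46)) = (103/129 - 143)*(8/23) = -18344/129*8/23 = -146752/2967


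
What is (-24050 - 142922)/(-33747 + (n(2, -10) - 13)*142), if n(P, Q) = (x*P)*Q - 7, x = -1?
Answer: 166972/33747 ≈ 4.9478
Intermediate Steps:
n(P, Q) = -7 - P*Q (n(P, Q) = (-P)*Q - 7 = -P*Q - 7 = -7 - P*Q)
(-24050 - 142922)/(-33747 + (n(2, -10) - 13)*142) = (-24050 - 142922)/(-33747 + ((-7 - 1*2*(-10)) - 13)*142) = -166972/(-33747 + ((-7 + 20) - 13)*142) = -166972/(-33747 + (13 - 13)*142) = -166972/(-33747 + 0*142) = -166972/(-33747 + 0) = -166972/(-33747) = -166972*(-1/33747) = 166972/33747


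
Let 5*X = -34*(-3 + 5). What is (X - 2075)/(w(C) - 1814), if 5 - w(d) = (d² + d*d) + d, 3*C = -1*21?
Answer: 10443/9500 ≈ 1.0993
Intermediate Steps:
C = -7 (C = (-1*21)/3 = (⅓)*(-21) = -7)
w(d) = 5 - d - 2*d² (w(d) = 5 - ((d² + d*d) + d) = 5 - ((d² + d²) + d) = 5 - (2*d² + d) = 5 - (d + 2*d²) = 5 + (-d - 2*d²) = 5 - d - 2*d²)
X = -68/5 (X = (-34*(-3 + 5))/5 = (-34*2)/5 = (⅕)*(-68) = -68/5 ≈ -13.600)
(X - 2075)/(w(C) - 1814) = (-68/5 - 2075)/((5 - 1*(-7) - 2*(-7)²) - 1814) = -10443/(5*((5 + 7 - 2*49) - 1814)) = -10443/(5*((5 + 7 - 98) - 1814)) = -10443/(5*(-86 - 1814)) = -10443/5/(-1900) = -10443/5*(-1/1900) = 10443/9500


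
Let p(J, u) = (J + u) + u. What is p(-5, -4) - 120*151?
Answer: -18133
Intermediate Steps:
p(J, u) = J + 2*u
p(-5, -4) - 120*151 = (-5 + 2*(-4)) - 120*151 = (-5 - 8) - 18120 = -13 - 18120 = -18133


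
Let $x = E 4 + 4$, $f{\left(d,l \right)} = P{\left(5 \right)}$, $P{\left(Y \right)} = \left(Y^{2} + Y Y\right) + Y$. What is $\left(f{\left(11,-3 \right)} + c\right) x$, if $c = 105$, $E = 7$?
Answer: $5120$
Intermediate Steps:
$P{\left(Y \right)} = Y + 2 Y^{2}$ ($P{\left(Y \right)} = \left(Y^{2} + Y^{2}\right) + Y = 2 Y^{2} + Y = Y + 2 Y^{2}$)
$f{\left(d,l \right)} = 55$ ($f{\left(d,l \right)} = 5 \left(1 + 2 \cdot 5\right) = 5 \left(1 + 10\right) = 5 \cdot 11 = 55$)
$x = 32$ ($x = 7 \cdot 4 + 4 = 28 + 4 = 32$)
$\left(f{\left(11,-3 \right)} + c\right) x = \left(55 + 105\right) 32 = 160 \cdot 32 = 5120$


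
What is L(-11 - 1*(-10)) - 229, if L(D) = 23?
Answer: -206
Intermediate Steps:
L(-11 - 1*(-10)) - 229 = 23 - 229 = -206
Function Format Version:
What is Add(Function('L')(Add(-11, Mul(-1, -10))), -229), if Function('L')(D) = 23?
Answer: -206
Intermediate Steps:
Add(Function('L')(Add(-11, Mul(-1, -10))), -229) = Add(23, -229) = -206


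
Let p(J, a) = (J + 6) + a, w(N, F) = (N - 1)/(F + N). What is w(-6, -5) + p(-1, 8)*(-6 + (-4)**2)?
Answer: 1437/11 ≈ 130.64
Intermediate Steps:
w(N, F) = (-1 + N)/(F + N)
p(J, a) = 6 + J + a (p(J, a) = (6 + J) + a = 6 + J + a)
w(-6, -5) + p(-1, 8)*(-6 + (-4)**2) = (-1 - 6)/(-5 - 6) + (6 - 1 + 8)*(-6 + (-4)**2) = -7/(-11) + 13*(-6 + 16) = -1/11*(-7) + 13*10 = 7/11 + 130 = 1437/11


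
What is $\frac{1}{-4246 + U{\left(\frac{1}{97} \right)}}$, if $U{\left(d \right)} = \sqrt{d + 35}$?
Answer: $- \frac{205931}{874381328} - \frac{\sqrt{82353}}{874381328} \approx -0.00023584$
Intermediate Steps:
$U{\left(d \right)} = \sqrt{35 + d}$
$\frac{1}{-4246 + U{\left(\frac{1}{97} \right)}} = \frac{1}{-4246 + \sqrt{35 + \frac{1}{97}}} = \frac{1}{-4246 + \sqrt{\frac{3396}{97}}} = \frac{1}{-4246 + \frac{2 \sqrt{82353}}{97}}$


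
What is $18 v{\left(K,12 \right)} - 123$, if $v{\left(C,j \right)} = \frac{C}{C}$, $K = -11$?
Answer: $-105$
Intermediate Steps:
$v{\left(C,j \right)} = 1$
$18 v{\left(K,12 \right)} - 123 = 18 \cdot 1 - 123 = 18 - 123 = -105$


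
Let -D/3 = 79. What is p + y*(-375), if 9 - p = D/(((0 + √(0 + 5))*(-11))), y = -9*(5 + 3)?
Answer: 27009 - 237*√5/55 ≈ 26999.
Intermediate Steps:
D = -237 (D = -3*79 = -237)
y = -72 (y = -9*8 = -72)
p = 9 - 237*√5/55 (p = 9 - (-237)/((0 + √(0 + 5))*(-11)) = 9 - (-237)/((0 + √5)*(-11)) = 9 - (-237)/(√5*(-11)) = 9 - (-237)/((-11*√5)) = 9 - (-237)*(-√5/55) = 9 - 237*√5/55 ≈ -0.63542)
p + y*(-375) = (9 - 237*√5/55) - 72*(-375) = (9 - 237*√5/55) + 27000 = 27009 - 237*√5/55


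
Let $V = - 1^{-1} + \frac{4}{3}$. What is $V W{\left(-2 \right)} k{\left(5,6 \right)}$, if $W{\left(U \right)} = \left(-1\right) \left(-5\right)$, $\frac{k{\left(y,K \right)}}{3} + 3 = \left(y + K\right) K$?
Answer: $315$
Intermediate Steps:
$k{\left(y,K \right)} = -9 + 3 K \left(K + y\right)$ ($k{\left(y,K \right)} = -9 + 3 \left(y + K\right) K = -9 + 3 \left(K + y\right) K = -9 + 3 K \left(K + y\right)$)
$W{\left(U \right)} = 5$
$V = \frac{1}{3}$ ($V = \left(-1\right) 1 + 4 \cdot \frac{1}{3} = -1 + \frac{4}{3} = \frac{1}{3} \approx 0.33333$)
$V W{\left(-2 \right)} k{\left(5,6 \right)} = \frac{1}{3} \cdot 5 \left(-9 + 3 \cdot 6^{2} + 3 \cdot 6 \cdot 5\right) = \frac{5 \left(-9 + 3 \cdot 36 + 90\right)}{3} = \frac{5 \left(-9 + 108 + 90\right)}{3} = \frac{5}{3} \cdot 189 = 315$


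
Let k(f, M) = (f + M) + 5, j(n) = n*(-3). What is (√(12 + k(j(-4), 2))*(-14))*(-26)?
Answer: 364*√31 ≈ 2026.7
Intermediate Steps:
j(n) = -3*n
k(f, M) = 5 + M + f (k(f, M) = (M + f) + 5 = 5 + M + f)
(√(12 + k(j(-4), 2))*(-14))*(-26) = (√(12 + (5 + 2 - 3*(-4)))*(-14))*(-26) = (√(12 + (5 + 2 + 12))*(-14))*(-26) = (√(12 + 19)*(-14))*(-26) = (√31*(-14))*(-26) = -14*√31*(-26) = 364*√31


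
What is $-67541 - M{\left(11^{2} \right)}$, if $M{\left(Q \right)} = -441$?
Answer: $-67100$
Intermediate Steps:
$-67541 - M{\left(11^{2} \right)} = -67541 - -441 = -67541 + 441 = -67100$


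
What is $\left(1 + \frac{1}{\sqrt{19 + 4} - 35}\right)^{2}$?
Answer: $\frac{\left(34 - \sqrt{23}\right)^{2}}{\left(35 - \sqrt{23}\right)^{2}} \approx 0.93488$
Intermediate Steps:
$\left(1 + \frac{1}{\sqrt{19 + 4} - 35}\right)^{2} = \left(1 + \frac{1}{\sqrt{23} - 35}\right)^{2} = \left(1 + \frac{1}{-35 + \sqrt{23}}\right)^{2}$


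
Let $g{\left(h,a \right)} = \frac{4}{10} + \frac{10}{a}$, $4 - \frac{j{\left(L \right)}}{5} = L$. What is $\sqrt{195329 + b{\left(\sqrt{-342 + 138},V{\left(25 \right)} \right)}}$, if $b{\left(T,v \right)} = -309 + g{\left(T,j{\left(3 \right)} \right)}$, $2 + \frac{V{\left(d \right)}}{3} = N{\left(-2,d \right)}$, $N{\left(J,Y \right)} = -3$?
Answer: $\frac{2 \sqrt{1218890}}{5} \approx 441.61$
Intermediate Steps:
$j{\left(L \right)} = 20 - 5 L$
$g{\left(h,a \right)} = \frac{2}{5} + \frac{10}{a}$ ($g{\left(h,a \right)} = 4 \cdot \frac{1}{10} + \frac{10}{a} = \frac{2}{5} + \frac{10}{a}$)
$V{\left(d \right)} = -15$ ($V{\left(d \right)} = -6 + 3 \left(-3\right) = -6 - 9 = -15$)
$b{\left(T,v \right)} = - \frac{1533}{5}$ ($b{\left(T,v \right)} = -309 + \left(\frac{2}{5} + \frac{10}{20 - 15}\right) = -309 + \left(\frac{2}{5} + \frac{10}{5}\right) = -309 + \left(\frac{2}{5} + 10 \cdot \frac{1}{5}\right) = -309 + \left(\frac{2}{5} + 2\right) = -309 + \frac{12}{5} = - \frac{1533}{5}$)
$\sqrt{195329 + b{\left(\sqrt{-342 + 138},V{\left(25 \right)} \right)}} = \sqrt{195329 - \frac{1533}{5}} = \sqrt{\frac{975112}{5}} = \frac{2 \sqrt{1218890}}{5}$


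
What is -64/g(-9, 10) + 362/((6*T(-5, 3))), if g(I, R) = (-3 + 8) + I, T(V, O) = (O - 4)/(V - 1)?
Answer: 378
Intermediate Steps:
T(V, O) = (-4 + O)/(-1 + V)
g(I, R) = 5 + I
-64/g(-9, 10) + 362/((6*T(-5, 3))) = -64/(5 - 9) + 362/((6*((-4 + 3)/(-1 - 5)))) = -64/(-4) + 362/((6*(-1/(-6)))) = -64*(-1/4) + 362/((6*(-1/6*(-1)))) = 16 + 362/((6*(1/6))) = 16 + 362/1 = 16 + 362*1 = 16 + 362 = 378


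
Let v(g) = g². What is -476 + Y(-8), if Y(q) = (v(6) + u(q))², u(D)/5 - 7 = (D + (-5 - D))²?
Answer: 37940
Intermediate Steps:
u(D) = 160 (u(D) = 35 + 5*(D + (-5 - D))² = 35 + 5*(-5)² = 35 + 5*25 = 35 + 125 = 160)
Y(q) = 38416 (Y(q) = (6² + 160)² = (36 + 160)² = 196² = 38416)
-476 + Y(-8) = -476 + 38416 = 37940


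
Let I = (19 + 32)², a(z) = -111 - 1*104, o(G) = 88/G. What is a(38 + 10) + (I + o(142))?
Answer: 169450/71 ≈ 2386.6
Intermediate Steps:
a(z) = -215 (a(z) = -111 - 104 = -215)
I = 2601 (I = 51² = 2601)
a(38 + 10) + (I + o(142)) = -215 + (2601 + 88/142) = -215 + (2601 + 88*(1/142)) = -215 + (2601 + 44/71) = -215 + 184715/71 = 169450/71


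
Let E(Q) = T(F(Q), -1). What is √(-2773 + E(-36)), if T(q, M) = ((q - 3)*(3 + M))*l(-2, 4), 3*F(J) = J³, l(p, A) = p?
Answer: √59447 ≈ 243.82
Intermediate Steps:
F(J) = J³/3
T(q, M) = -2*(-3 + q)*(3 + M) (T(q, M) = ((q - 3)*(3 + M))*(-2) = ((-3 + q)*(3 + M))*(-2) = -2*(-3 + q)*(3 + M))
E(Q) = 12 - 4*Q³/3 (E(Q) = 18 - 2*Q³ + 6*(-1) - 2*(-1)*Q³/3 = 18 - 2*Q³ - 6 + 2*Q³/3 = 12 - 4*Q³/3)
√(-2773 + E(-36)) = √(-2773 + (12 - 4/3*(-36)³)) = √(-2773 + (12 - 4/3*(-46656))) = √(-2773 + (12 + 62208)) = √(-2773 + 62220) = √59447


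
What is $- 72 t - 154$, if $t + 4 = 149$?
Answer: $-10594$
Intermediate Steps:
$t = 145$ ($t = -4 + 149 = 145$)
$- 72 t - 154 = \left(-72\right) 145 - 154 = -10440 - 154 = -10594$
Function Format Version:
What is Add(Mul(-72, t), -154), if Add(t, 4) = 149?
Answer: -10594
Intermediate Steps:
t = 145 (t = Add(-4, 149) = 145)
Add(Mul(-72, t), -154) = Add(Mul(-72, 145), -154) = Add(-10440, -154) = -10594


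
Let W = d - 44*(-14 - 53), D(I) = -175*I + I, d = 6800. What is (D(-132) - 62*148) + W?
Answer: 23540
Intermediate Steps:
D(I) = -174*I
W = 9748 (W = 6800 - 44*(-14 - 53) = 6800 - 44*(-67) = 6800 + 2948 = 9748)
(D(-132) - 62*148) + W = (-174*(-132) - 62*148) + 9748 = (22968 - 9176) + 9748 = 13792 + 9748 = 23540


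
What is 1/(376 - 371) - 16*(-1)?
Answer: 81/5 ≈ 16.200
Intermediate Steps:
1/(376 - 371) - 16*(-1) = 1/5 - 1*(-16) = 1/5 + 16 = 81/5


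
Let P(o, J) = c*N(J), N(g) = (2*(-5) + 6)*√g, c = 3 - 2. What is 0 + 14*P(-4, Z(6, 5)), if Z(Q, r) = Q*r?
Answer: -56*√30 ≈ -306.72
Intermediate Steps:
c = 1
N(g) = -4*√g (N(g) = (-10 + 6)*√g = -4*√g)
P(o, J) = -4*√J (P(o, J) = 1*(-4*√J) = -4*√J)
0 + 14*P(-4, Z(6, 5)) = 0 + 14*(-4*√30) = 0 - 56*√30 = -56*√30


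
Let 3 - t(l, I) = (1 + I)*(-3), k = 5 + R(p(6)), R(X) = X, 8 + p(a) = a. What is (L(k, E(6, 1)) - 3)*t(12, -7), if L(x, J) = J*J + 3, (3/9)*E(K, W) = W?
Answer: -135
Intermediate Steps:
E(K, W) = 3*W
p(a) = -8 + a
k = 3 (k = 5 + (-8 + 6) = 5 - 2 = 3)
t(l, I) = 6 + 3*I (t(l, I) = 3 - (1 + I)*(-3) = 3 - (-3 - 3*I) = 3 + (3 + 3*I) = 6 + 3*I)
L(x, J) = 3 + J² (L(x, J) = J² + 3 = 3 + J²)
(L(k, E(6, 1)) - 3)*t(12, -7) = ((3 + (3*1)²) - 3)*(6 + 3*(-7)) = ((3 + 3²) - 3)*(6 - 21) = ((3 + 9) - 3)*(-15) = (12 - 3)*(-15) = 9*(-15) = -135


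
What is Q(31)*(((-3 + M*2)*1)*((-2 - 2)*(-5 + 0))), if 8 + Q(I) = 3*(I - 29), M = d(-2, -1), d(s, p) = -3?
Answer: 360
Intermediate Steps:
M = -3
Q(I) = -95 + 3*I (Q(I) = -8 + 3*(I - 29) = -8 + 3*(-29 + I) = -8 + (-87 + 3*I) = -95 + 3*I)
Q(31)*(((-3 + M*2)*1)*((-2 - 2)*(-5 + 0))) = (-95 + 3*31)*(((-3 - 3*2)*1)*((-2 - 2)*(-5 + 0))) = (-95 + 93)*(((-3 - 6)*1)*(-4*(-5))) = -2*(-9*1)*20 = -(-18)*20 = -2*(-180) = 360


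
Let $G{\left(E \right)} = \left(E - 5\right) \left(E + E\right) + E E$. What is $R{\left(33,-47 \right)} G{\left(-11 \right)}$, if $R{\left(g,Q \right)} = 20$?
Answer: $9460$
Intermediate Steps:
$G{\left(E \right)} = E^{2} + 2 E \left(-5 + E\right)$ ($G{\left(E \right)} = \left(-5 + E\right) 2 E + E^{2} = 2 E \left(-5 + E\right) + E^{2} = E^{2} + 2 E \left(-5 + E\right)$)
$R{\left(33,-47 \right)} G{\left(-11 \right)} = 20 \left(- 11 \left(-10 + 3 \left(-11\right)\right)\right) = 20 \left(- 11 \left(-10 - 33\right)\right) = 20 \left(\left(-11\right) \left(-43\right)\right) = 20 \cdot 473 = 9460$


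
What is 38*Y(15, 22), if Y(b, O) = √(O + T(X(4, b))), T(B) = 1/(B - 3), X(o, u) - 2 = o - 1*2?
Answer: 38*√23 ≈ 182.24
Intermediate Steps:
X(o, u) = o (X(o, u) = 2 + (o - 1*2) = 2 + (o - 2) = 2 + (-2 + o) = o)
T(B) = 1/(-3 + B)
Y(b, O) = √(1 + O) (Y(b, O) = √(O + 1/(-3 + 4)) = √(O + 1/1) = √(O + 1) = √(1 + O))
38*Y(15, 22) = 38*√(1 + 22) = 38*√23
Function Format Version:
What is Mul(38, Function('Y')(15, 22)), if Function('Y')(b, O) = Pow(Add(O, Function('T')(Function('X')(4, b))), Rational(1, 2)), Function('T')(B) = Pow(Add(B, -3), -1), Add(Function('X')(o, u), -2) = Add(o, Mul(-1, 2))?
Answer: Mul(38, Pow(23, Rational(1, 2))) ≈ 182.24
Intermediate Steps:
Function('X')(o, u) = o (Function('X')(o, u) = Add(2, Add(o, Mul(-1, 2))) = Add(2, Add(o, -2)) = Add(2, Add(-2, o)) = o)
Function('T')(B) = Pow(Add(-3, B), -1)
Function('Y')(b, O) = Pow(Add(1, O), Rational(1, 2)) (Function('Y')(b, O) = Pow(Add(O, Pow(Add(-3, 4), -1)), Rational(1, 2)) = Pow(Add(O, Pow(1, -1)), Rational(1, 2)) = Pow(Add(O, 1), Rational(1, 2)) = Pow(Add(1, O), Rational(1, 2)))
Mul(38, Function('Y')(15, 22)) = Mul(38, Pow(Add(1, 22), Rational(1, 2))) = Mul(38, Pow(23, Rational(1, 2)))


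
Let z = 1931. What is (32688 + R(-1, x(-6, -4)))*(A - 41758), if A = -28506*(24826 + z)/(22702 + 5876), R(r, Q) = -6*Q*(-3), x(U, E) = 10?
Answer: -974135392668/433 ≈ -2.2497e+9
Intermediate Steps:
R(r, Q) = 18*Q
A = -127122507/4763 (A = -28506*(24826 + 1931)/(22702 + 5876) = -28506/(28578/26757) = -28506/(28578*(1/26757)) = -28506/9526/8919 = -28506*8919/9526 = -127122507/4763 ≈ -26690.)
(32688 + R(-1, x(-6, -4)))*(A - 41758) = (32688 + 18*10)*(-127122507/4763 - 41758) = (32688 + 180)*(-326015861/4763) = 32868*(-326015861/4763) = -974135392668/433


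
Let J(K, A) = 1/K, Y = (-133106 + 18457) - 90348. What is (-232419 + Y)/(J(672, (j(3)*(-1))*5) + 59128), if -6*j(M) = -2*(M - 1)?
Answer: -293943552/39734017 ≈ -7.3978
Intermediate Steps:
j(M) = -⅓ + M/3 (j(M) = -(-1)*(M - 1)/3 = -(-1)*(-1 + M)/3 = -(2 - 2*M)/6 = -⅓ + M/3)
Y = -204997 (Y = -114649 - 90348 = -204997)
(-232419 + Y)/(J(672, (j(3)*(-1))*5) + 59128) = (-232419 - 204997)/(1/672 + 59128) = -437416/(1/672 + 59128) = -437416/39734017/672 = -437416*672/39734017 = -293943552/39734017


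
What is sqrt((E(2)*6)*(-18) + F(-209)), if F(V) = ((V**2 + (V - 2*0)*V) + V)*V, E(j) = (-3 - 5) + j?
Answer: 7*I*sqrt(371721) ≈ 4267.8*I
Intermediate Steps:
E(j) = -8 + j
F(V) = V*(V + 2*V**2) (F(V) = ((V**2 + (V + 0)*V) + V)*V = ((V**2 + V*V) + V)*V = ((V**2 + V**2) + V)*V = (2*V**2 + V)*V = (V + 2*V**2)*V = V*(V + 2*V**2))
sqrt((E(2)*6)*(-18) + F(-209)) = sqrt(((-8 + 2)*6)*(-18) + (-209)**2*(1 + 2*(-209))) = sqrt(-6*6*(-18) + 43681*(1 - 418)) = sqrt(-36*(-18) + 43681*(-417)) = sqrt(648 - 18214977) = sqrt(-18214329) = 7*I*sqrt(371721)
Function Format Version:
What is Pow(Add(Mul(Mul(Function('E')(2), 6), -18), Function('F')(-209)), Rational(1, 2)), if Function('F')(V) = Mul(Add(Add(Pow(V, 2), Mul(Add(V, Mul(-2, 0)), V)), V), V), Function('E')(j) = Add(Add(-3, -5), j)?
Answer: Mul(7, I, Pow(371721, Rational(1, 2))) ≈ Mul(4267.8, I)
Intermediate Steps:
Function('E')(j) = Add(-8, j)
Function('F')(V) = Mul(V, Add(V, Mul(2, Pow(V, 2)))) (Function('F')(V) = Mul(Add(Add(Pow(V, 2), Mul(Add(V, 0), V)), V), V) = Mul(Add(Add(Pow(V, 2), Mul(V, V)), V), V) = Mul(Add(Add(Pow(V, 2), Pow(V, 2)), V), V) = Mul(Add(Mul(2, Pow(V, 2)), V), V) = Mul(Add(V, Mul(2, Pow(V, 2))), V) = Mul(V, Add(V, Mul(2, Pow(V, 2)))))
Pow(Add(Mul(Mul(Function('E')(2), 6), -18), Function('F')(-209)), Rational(1, 2)) = Pow(Add(Mul(Mul(Add(-8, 2), 6), -18), Mul(Pow(-209, 2), Add(1, Mul(2, -209)))), Rational(1, 2)) = Pow(Add(Mul(Mul(-6, 6), -18), Mul(43681, Add(1, -418))), Rational(1, 2)) = Pow(Add(Mul(-36, -18), Mul(43681, -417)), Rational(1, 2)) = Pow(Add(648, -18214977), Rational(1, 2)) = Pow(-18214329, Rational(1, 2)) = Mul(7, I, Pow(371721, Rational(1, 2)))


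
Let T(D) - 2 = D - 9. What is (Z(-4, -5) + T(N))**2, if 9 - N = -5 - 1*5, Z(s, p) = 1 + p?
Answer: 64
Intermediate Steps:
N = 19 (N = 9 - (-5 - 1*5) = 9 - (-5 - 5) = 9 - 1*(-10) = 9 + 10 = 19)
T(D) = -7 + D (T(D) = 2 + (D - 9) = 2 + (-9 + D) = -7 + D)
(Z(-4, -5) + T(N))**2 = ((1 - 5) + (-7 + 19))**2 = (-4 + 12)**2 = 8**2 = 64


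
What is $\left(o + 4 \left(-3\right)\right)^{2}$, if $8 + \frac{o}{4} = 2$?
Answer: $1296$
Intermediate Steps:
$o = -24$ ($o = -32 + 4 \cdot 2 = -32 + 8 = -24$)
$\left(o + 4 \left(-3\right)\right)^{2} = \left(-24 + 4 \left(-3\right)\right)^{2} = \left(-24 - 12\right)^{2} = \left(-36\right)^{2} = 1296$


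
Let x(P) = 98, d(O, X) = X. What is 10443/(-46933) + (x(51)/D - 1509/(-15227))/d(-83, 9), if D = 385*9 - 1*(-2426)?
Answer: -7943598651914/37889964250029 ≈ -0.20965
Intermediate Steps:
D = 5891 (D = 3465 + 2426 = 5891)
10443/(-46933) + (x(51)/D - 1509/(-15227))/d(-83, 9) = 10443/(-46933) + (98/5891 - 1509/(-15227))/9 = 10443*(-1/46933) + (98*(1/5891) - 1509*(-1/15227))*(1/9) = -10443/46933 + (98/5891 + 1509/15227)*(1/9) = -10443/46933 + (10381765/89702257)*(1/9) = -10443/46933 + 10381765/807320313 = -7943598651914/37889964250029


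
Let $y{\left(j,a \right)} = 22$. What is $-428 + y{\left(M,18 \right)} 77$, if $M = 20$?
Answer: $1266$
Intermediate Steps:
$-428 + y{\left(M,18 \right)} 77 = -428 + 22 \cdot 77 = -428 + 1694 = 1266$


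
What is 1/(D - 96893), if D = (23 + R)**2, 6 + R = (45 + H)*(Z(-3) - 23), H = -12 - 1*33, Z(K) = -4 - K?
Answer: -1/96604 ≈ -1.0352e-5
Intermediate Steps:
H = -45 (H = -12 - 33 = -45)
R = -6 (R = -6 + (45 - 45)*((-4 - 1*(-3)) - 23) = -6 + 0*((-4 + 3) - 23) = -6 + 0*(-1 - 23) = -6 + 0*(-24) = -6 + 0 = -6)
D = 289 (D = (23 - 6)**2 = 17**2 = 289)
1/(D - 96893) = 1/(289 - 96893) = 1/(-96604) = -1/96604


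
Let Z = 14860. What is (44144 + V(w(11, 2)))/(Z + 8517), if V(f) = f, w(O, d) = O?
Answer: 44155/23377 ≈ 1.8888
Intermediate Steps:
(44144 + V(w(11, 2)))/(Z + 8517) = (44144 + 11)/(14860 + 8517) = 44155/23377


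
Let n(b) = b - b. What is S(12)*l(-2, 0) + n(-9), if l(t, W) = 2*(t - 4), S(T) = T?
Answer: -144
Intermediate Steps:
n(b) = 0
l(t, W) = -8 + 2*t (l(t, W) = 2*(-4 + t) = -8 + 2*t)
S(12)*l(-2, 0) + n(-9) = 12*(-8 + 2*(-2)) + 0 = 12*(-8 - 4) + 0 = 12*(-12) + 0 = -144 + 0 = -144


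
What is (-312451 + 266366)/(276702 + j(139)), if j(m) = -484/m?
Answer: -6405815/38461094 ≈ -0.16655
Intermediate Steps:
(-312451 + 266366)/(276702 + j(139)) = (-312451 + 266366)/(276702 - 484/139) = -46085/(276702 - 484*1/139) = -46085/(276702 - 484/139) = -46085/38461094/139 = -46085*139/38461094 = -6405815/38461094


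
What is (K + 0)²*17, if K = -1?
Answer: 17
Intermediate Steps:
(K + 0)²*17 = (-1 + 0)²*17 = (-1)²*17 = 1*17 = 17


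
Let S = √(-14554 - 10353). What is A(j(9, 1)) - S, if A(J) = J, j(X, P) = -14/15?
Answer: -14/15 - I*√24907 ≈ -0.93333 - 157.82*I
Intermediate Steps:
j(X, P) = -14/15 (j(X, P) = -14*1/15 = -14/15)
S = I*√24907 (S = √(-24907) = I*√24907 ≈ 157.82*I)
A(j(9, 1)) - S = -14/15 - I*√24907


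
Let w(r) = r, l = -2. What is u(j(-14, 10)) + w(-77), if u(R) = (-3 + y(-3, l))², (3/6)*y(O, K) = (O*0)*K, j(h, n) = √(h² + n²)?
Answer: -68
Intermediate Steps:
y(O, K) = 0 (y(O, K) = 2*((O*0)*K) = 2*(0*K) = 2*0 = 0)
u(R) = 9 (u(R) = (-3 + 0)² = (-3)² = 9)
u(j(-14, 10)) + w(-77) = 9 - 77 = -68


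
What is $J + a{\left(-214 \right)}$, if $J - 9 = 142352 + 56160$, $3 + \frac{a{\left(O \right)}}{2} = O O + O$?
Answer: $289679$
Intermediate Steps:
$a{\left(O \right)} = -6 + 2 O + 2 O^{2}$ ($a{\left(O \right)} = -6 + 2 \left(O O + O\right) = -6 + 2 \left(O^{2} + O\right) = -6 + 2 \left(O + O^{2}\right) = -6 + \left(2 O + 2 O^{2}\right) = -6 + 2 O + 2 O^{2}$)
$J = 198521$ ($J = 9 + \left(142352 + 56160\right) = 9 + 198512 = 198521$)
$J + a{\left(-214 \right)} = 198521 + \left(-6 + 2 \left(-214\right) + 2 \left(-214\right)^{2}\right) = 198521 - -91158 = 198521 + 91158 = 289679$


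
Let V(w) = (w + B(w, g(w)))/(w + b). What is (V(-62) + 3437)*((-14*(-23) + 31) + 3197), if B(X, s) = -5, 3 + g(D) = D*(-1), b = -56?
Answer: 719998575/59 ≈ 1.2203e+7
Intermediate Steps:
g(D) = -3 - D (g(D) = -3 + D*(-1) = -3 - D)
V(w) = (-5 + w)/(-56 + w) (V(w) = (w - 5)/(w - 56) = (-5 + w)/(-56 + w))
(V(-62) + 3437)*((-14*(-23) + 31) + 3197) = ((-5 - 62)/(-56 - 62) + 3437)*((-14*(-23) + 31) + 3197) = (-67/(-118) + 3437)*((322 + 31) + 3197) = (-1/118*(-67) + 3437)*(353 + 3197) = (67/118 + 3437)*3550 = (405633/118)*3550 = 719998575/59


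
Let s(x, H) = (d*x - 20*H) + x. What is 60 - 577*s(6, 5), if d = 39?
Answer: -80720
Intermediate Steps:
s(x, H) = -20*H + 40*x (s(x, H) = (39*x - 20*H) + x = (-20*H + 39*x) + x = -20*H + 40*x)
60 - 577*s(6, 5) = 60 - 577*(-20*5 + 40*6) = 60 - 577*(-100 + 240) = 60 - 577*140 = 60 - 80780 = -80720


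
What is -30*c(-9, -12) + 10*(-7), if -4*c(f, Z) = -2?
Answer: -85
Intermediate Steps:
c(f, Z) = 1/2 (c(f, Z) = -1/4*(-2) = 1/2)
-30*c(-9, -12) + 10*(-7) = -30*1/2 + 10*(-7) = -15 - 70 = -85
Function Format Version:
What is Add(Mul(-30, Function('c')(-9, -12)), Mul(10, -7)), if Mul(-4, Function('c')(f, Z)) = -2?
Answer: -85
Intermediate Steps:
Function('c')(f, Z) = Rational(1, 2) (Function('c')(f, Z) = Mul(Rational(-1, 4), -2) = Rational(1, 2))
Add(Mul(-30, Function('c')(-9, -12)), Mul(10, -7)) = Add(Mul(-30, Rational(1, 2)), Mul(10, -7)) = Add(-15, -70) = -85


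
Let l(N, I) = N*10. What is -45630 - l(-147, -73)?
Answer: -44160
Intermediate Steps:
l(N, I) = 10*N
-45630 - l(-147, -73) = -45630 - 10*(-147) = -45630 - 1*(-1470) = -45630 + 1470 = -44160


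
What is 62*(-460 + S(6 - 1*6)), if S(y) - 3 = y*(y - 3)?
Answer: -28334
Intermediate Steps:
S(y) = 3 + y*(-3 + y) (S(y) = 3 + y*(y - 3) = 3 + y*(-3 + y))
62*(-460 + S(6 - 1*6)) = 62*(-460 + (3 + (6 - 1*6)**2 - 3*(6 - 1*6))) = 62*(-460 + (3 + (6 - 6)**2 - 3*(6 - 6))) = 62*(-460 + (3 + 0**2 - 3*0)) = 62*(-460 + (3 + 0 + 0)) = 62*(-460 + 3) = 62*(-457) = -28334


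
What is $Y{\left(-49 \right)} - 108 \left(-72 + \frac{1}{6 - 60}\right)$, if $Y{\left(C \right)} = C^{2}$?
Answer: $10179$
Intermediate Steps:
$Y{\left(-49 \right)} - 108 \left(-72 + \frac{1}{6 - 60}\right) = \left(-49\right)^{2} - 108 \left(-72 + \frac{1}{6 - 60}\right) = 2401 - 108 \left(-72 + \frac{1}{-54}\right) = 2401 - 108 \left(-72 - \frac{1}{54}\right) = 2401 - -7778 = 2401 + 7778 = 10179$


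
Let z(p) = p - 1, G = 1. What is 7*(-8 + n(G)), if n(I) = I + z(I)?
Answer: -49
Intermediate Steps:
z(p) = -1 + p
n(I) = -1 + 2*I (n(I) = I + (-1 + I) = -1 + 2*I)
7*(-8 + n(G)) = 7*(-8 + (-1 + 2*1)) = 7*(-8 + (-1 + 2)) = 7*(-8 + 1) = 7*(-7) = -49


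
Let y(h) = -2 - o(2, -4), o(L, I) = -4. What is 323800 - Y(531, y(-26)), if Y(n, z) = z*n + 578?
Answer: 322160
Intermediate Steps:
y(h) = 2 (y(h) = -2 - 1*(-4) = -2 + 4 = 2)
Y(n, z) = 578 + n*z (Y(n, z) = n*z + 578 = 578 + n*z)
323800 - Y(531, y(-26)) = 323800 - (578 + 531*2) = 323800 - (578 + 1062) = 323800 - 1*1640 = 323800 - 1640 = 322160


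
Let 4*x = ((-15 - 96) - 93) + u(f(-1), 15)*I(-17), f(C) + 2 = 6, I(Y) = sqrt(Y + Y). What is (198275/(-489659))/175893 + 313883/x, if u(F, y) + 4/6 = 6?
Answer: -729917635369807042/121353774996183 - 3766596*I*sqrt(34)/23953 ≈ -6014.8 - 916.91*I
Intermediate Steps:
I(Y) = sqrt(2)*sqrt(Y) (I(Y) = sqrt(2*Y) = sqrt(2)*sqrt(Y))
f(C) = 4 (f(C) = -2 + 6 = 4)
u(F, y) = 16/3 (u(F, y) = -2/3 + 6 = 16/3)
x = -51 + 4*I*sqrt(34)/3 (x = (((-15 - 96) - 93) + 16*(sqrt(2)*sqrt(-17))/3)/4 = ((-111 - 93) + 16*(sqrt(2)*(I*sqrt(17)))/3)/4 = (-204 + 16*(I*sqrt(34))/3)/4 = (-204 + 16*I*sqrt(34)/3)/4 = -51 + 4*I*sqrt(34)/3 ≈ -51.0 + 7.7746*I)
(198275/(-489659))/175893 + 313883/x = (198275/(-489659))/175893 + 313883/(-51 + 4*I*sqrt(34)/3) = (198275*(-1/489659))*(1/175893) + 313883/(-51 + 4*I*sqrt(34)/3) = -198275/489659*1/175893 + 313883/(-51 + 4*I*sqrt(34)/3) = -198275/86127590487 + 313883/(-51 + 4*I*sqrt(34)/3)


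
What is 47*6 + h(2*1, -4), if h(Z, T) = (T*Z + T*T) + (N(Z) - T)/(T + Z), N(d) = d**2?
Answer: 286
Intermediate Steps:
h(Z, T) = T**2 + T*Z + (Z**2 - T)/(T + Z) (h(Z, T) = (T*Z + T*T) + (Z**2 - T)/(T + Z) = (T*Z + T**2) + (Z**2 - T)/(T + Z) = (T**2 + T*Z) + (Z**2 - T)/(T + Z) = T**2 + T*Z + (Z**2 - T)/(T + Z))
47*6 + h(2*1, -4) = 47*6 + ((-4)**3 + (2*1)**2 - 1*(-4) - 4*(2*1)**2 + 2*(2*1)*(-4)**2)/(-4 + 2*1) = 282 + (-64 + 2**2 + 4 - 4*2**2 + 2*2*16)/(-4 + 2) = 282 + (-64 + 4 + 4 - 4*4 + 64)/(-2) = 282 - (-64 + 4 + 4 - 16 + 64)/2 = 282 - 1/2*(-8) = 282 + 4 = 286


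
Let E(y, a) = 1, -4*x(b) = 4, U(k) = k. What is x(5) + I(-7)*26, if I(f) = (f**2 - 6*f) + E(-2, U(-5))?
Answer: 2391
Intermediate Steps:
x(b) = -1 (x(b) = -1/4*4 = -1)
I(f) = 1 + f**2 - 6*f (I(f) = (f**2 - 6*f) + 1 = 1 + f**2 - 6*f)
x(5) + I(-7)*26 = -1 + (1 + (-7)**2 - 6*(-7))*26 = -1 + (1 + 49 + 42)*26 = -1 + 92*26 = -1 + 2392 = 2391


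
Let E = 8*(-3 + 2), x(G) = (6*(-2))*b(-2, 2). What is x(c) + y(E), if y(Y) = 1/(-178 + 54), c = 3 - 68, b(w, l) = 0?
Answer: -1/124 ≈ -0.0080645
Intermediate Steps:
c = -65
x(G) = 0 (x(G) = (6*(-2))*0 = -12*0 = 0)
E = -8 (E = 8*(-1) = -8)
y(Y) = -1/124 (y(Y) = 1/(-124) = -1/124)
x(c) + y(E) = 0 - 1/124 = -1/124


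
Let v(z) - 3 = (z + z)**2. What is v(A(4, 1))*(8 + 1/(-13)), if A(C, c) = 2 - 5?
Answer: 309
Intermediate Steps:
A(C, c) = -3
v(z) = 3 + 4*z**2 (v(z) = 3 + (z + z)**2 = 3 + (2*z)**2 = 3 + 4*z**2)
v(A(4, 1))*(8 + 1/(-13)) = (3 + 4*(-3)**2)*(8 + 1/(-13)) = (3 + 4*9)*(8 - 1/13) = (3 + 36)*(103/13) = 39*(103/13) = 309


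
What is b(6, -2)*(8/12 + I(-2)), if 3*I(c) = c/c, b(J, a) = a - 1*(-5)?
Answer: 3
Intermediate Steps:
b(J, a) = 5 + a (b(J, a) = a + 5 = 5 + a)
I(c) = ⅓ (I(c) = (c/c)/3 = (⅓)*1 = ⅓)
b(6, -2)*(8/12 + I(-2)) = (5 - 2)*(8/12 + ⅓) = 3*(8*(1/12) + ⅓) = 3*(⅔ + ⅓) = 3*1 = 3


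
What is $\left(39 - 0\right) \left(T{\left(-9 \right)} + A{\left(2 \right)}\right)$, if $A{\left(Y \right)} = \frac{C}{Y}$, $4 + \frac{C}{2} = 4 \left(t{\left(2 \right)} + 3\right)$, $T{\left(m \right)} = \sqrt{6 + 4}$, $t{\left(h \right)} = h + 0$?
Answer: $624 + 39 \sqrt{10} \approx 747.33$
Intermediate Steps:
$t{\left(h \right)} = h$
$T{\left(m \right)} = \sqrt{10}$
$C = 32$ ($C = -8 + 2 \cdot 4 \left(2 + 3\right) = -8 + 2 \cdot 4 \cdot 5 = -8 + 2 \cdot 20 = -8 + 40 = 32$)
$A{\left(Y \right)} = \frac{32}{Y}$
$\left(39 - 0\right) \left(T{\left(-9 \right)} + A{\left(2 \right)}\right) = \left(39 - 0\right) \left(\sqrt{10} + \frac{32}{2}\right) = \left(39 + 0\right) \left(\sqrt{10} + 32 \cdot \frac{1}{2}\right) = 39 \left(\sqrt{10} + 16\right) = 39 \left(16 + \sqrt{10}\right) = 624 + 39 \sqrt{10}$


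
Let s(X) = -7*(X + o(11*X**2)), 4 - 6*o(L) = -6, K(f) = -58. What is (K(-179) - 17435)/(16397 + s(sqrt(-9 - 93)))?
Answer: -1289828862/1208178659 - 1102059*I*sqrt(102)/2416357318 ≈ -1.0676 - 0.0046062*I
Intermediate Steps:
o(L) = 5/3 (o(L) = 2/3 - 1/6*(-6) = 2/3 + 1 = 5/3)
s(X) = -35/3 - 7*X (s(X) = -7*(X + 5/3) = -7*(5/3 + X) = -35/3 - 7*X)
(K(-179) - 17435)/(16397 + s(sqrt(-9 - 93))) = (-58 - 17435)/(16397 + (-35/3 - 7*sqrt(-9 - 93))) = -17493/(16397 + (-35/3 - 7*I*sqrt(102))) = -17493/(49156/3 - 7*I*sqrt(102))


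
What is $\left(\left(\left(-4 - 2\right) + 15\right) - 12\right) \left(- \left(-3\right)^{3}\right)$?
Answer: $-81$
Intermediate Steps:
$\left(\left(\left(-4 - 2\right) + 15\right) - 12\right) \left(- \left(-3\right)^{3}\right) = \left(\left(-6 + 15\right) - 12\right) \left(\left(-1\right) \left(-27\right)\right) = \left(9 - 12\right) 27 = \left(-3\right) 27 = -81$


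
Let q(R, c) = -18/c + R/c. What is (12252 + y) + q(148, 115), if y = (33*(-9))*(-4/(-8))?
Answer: 556813/46 ≈ 12105.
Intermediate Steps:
y = -297/2 (y = -(-1188)*(-1)/8 = -297*1/2 = -297/2 ≈ -148.50)
(12252 + y) + q(148, 115) = (12252 - 297/2) + (-18 + 148)/115 = 24207/2 + (1/115)*130 = 24207/2 + 26/23 = 556813/46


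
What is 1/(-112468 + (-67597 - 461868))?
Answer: -1/641933 ≈ -1.5578e-6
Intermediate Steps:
1/(-112468 + (-67597 - 461868)) = 1/(-112468 - 529465) = 1/(-641933) = -1/641933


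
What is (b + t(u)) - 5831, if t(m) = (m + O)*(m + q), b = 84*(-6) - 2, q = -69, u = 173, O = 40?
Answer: 15815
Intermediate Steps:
b = -506 (b = -504 - 2 = -506)
t(m) = (-69 + m)*(40 + m) (t(m) = (m + 40)*(m - 69) = (40 + m)*(-69 + m) = (-69 + m)*(40 + m))
(b + t(u)) - 5831 = (-506 + (-2760 + 173² - 29*173)) - 5831 = (-506 + (-2760 + 29929 - 5017)) - 5831 = (-506 + 22152) - 5831 = 21646 - 5831 = 15815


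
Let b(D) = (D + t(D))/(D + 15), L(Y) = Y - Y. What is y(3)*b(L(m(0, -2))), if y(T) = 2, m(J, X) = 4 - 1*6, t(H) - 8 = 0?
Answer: 16/15 ≈ 1.0667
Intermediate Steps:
t(H) = 8 (t(H) = 8 + 0 = 8)
m(J, X) = -2 (m(J, X) = 4 - 6 = -2)
L(Y) = 0
b(D) = (8 + D)/(15 + D) (b(D) = (D + 8)/(D + 15) = (8 + D)/(15 + D))
y(3)*b(L(m(0, -2))) = 2*((8 + 0)/(15 + 0)) = 2*(8/15) = 16/15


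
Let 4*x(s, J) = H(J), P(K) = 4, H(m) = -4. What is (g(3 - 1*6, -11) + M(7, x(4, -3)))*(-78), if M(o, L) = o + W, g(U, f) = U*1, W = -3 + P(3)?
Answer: -390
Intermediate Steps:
x(s, J) = -1 (x(s, J) = (¼)*(-4) = -1)
W = 1 (W = -3 + 4 = 1)
g(U, f) = U
M(o, L) = 1 + o (M(o, L) = o + 1 = 1 + o)
(g(3 - 1*6, -11) + M(7, x(4, -3)))*(-78) = ((3 - 1*6) + (1 + 7))*(-78) = ((3 - 6) + 8)*(-78) = (-3 + 8)*(-78) = 5*(-78) = -390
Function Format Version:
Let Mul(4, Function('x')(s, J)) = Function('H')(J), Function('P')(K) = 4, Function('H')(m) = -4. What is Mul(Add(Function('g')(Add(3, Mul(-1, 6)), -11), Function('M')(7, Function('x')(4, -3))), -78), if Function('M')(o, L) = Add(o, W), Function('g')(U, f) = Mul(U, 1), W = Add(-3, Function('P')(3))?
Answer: -390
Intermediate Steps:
Function('x')(s, J) = -1 (Function('x')(s, J) = Mul(Rational(1, 4), -4) = -1)
W = 1 (W = Add(-3, 4) = 1)
Function('g')(U, f) = U
Function('M')(o, L) = Add(1, o) (Function('M')(o, L) = Add(o, 1) = Add(1, o))
Mul(Add(Function('g')(Add(3, Mul(-1, 6)), -11), Function('M')(7, Function('x')(4, -3))), -78) = Mul(Add(Add(3, Mul(-1, 6)), Add(1, 7)), -78) = Mul(Add(Add(3, -6), 8), -78) = Mul(Add(-3, 8), -78) = Mul(5, -78) = -390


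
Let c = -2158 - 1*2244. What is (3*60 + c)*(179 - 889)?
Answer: 2997620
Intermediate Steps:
c = -4402 (c = -2158 - 2244 = -4402)
(3*60 + c)*(179 - 889) = (3*60 - 4402)*(179 - 889) = (180 - 4402)*(-710) = -4222*(-710) = 2997620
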